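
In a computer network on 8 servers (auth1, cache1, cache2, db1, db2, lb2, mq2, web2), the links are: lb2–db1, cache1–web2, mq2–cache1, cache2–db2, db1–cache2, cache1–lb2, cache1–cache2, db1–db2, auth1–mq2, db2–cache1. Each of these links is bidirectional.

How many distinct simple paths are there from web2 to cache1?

1

web2–cache1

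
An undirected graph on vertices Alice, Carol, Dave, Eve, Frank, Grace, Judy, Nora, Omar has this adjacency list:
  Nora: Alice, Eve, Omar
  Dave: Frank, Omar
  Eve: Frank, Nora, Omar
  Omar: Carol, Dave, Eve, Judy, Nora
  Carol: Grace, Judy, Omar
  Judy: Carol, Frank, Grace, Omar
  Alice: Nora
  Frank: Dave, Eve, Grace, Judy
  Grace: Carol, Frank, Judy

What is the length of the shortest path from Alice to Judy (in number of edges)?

Distance 0: Alice.
Distance 1: Nora.
Distance 2: Eve, Omar.
Distance 3: Carol, Dave, Frank, Judy — contains Judy.

3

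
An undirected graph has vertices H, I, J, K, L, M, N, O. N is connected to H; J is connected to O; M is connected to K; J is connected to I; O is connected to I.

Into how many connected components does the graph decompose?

4

From H: component {H, N}.
From I: component {I, J, O}.
From K: component {K, M}.
From L: component {L}.
That's 4 components.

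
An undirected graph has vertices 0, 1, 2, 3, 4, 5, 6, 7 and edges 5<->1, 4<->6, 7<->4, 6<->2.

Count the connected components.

4

From 0: component {0}.
From 1: component {1, 5}.
From 2: component {2, 4, 6, 7}.
From 3: component {3}.
That's 4 components.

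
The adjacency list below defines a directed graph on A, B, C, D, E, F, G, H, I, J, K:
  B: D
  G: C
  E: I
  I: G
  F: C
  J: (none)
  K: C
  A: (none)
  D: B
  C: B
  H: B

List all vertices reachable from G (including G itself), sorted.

Start at G.
Its neighbours: C.
Then their neighbours: B.
Then next layer: D.
Nothing further is reachable.

B, C, D, G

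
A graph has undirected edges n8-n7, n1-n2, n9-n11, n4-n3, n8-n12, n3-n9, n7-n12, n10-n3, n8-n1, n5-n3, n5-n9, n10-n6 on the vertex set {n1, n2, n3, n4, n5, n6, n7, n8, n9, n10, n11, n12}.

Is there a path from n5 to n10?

Yes

Explore from n5.
Distance 1: reach n3, n9.
Distance 2: reach n4, n10, n11.
Found n10.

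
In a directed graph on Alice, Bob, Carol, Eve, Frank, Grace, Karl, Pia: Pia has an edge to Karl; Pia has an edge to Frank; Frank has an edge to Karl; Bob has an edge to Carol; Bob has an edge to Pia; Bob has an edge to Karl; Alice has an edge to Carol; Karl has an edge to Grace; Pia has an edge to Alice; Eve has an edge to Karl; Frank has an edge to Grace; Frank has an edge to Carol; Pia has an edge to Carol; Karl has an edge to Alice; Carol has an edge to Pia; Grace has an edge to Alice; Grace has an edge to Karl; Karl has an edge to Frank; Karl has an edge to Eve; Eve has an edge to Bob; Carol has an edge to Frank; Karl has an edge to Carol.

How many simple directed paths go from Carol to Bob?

5

Carol→Frank→Grace→Karl→Eve→Bob
Carol→Frank→Karl→Eve→Bob
Carol→Pia→Frank→Grace→Karl→Eve→Bob
Carol→Pia→Frank→Karl→Eve→Bob
Carol→Pia→Karl→Eve→Bob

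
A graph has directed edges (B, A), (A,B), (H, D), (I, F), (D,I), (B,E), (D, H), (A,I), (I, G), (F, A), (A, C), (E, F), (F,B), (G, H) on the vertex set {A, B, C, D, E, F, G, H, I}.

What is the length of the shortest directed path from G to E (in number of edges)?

6

Distance 0: G.
Distance 1: H.
Distance 2: D.
Distance 3: I.
Distance 4: F.
Distance 5: A, B.
Distance 6: C, E — contains E.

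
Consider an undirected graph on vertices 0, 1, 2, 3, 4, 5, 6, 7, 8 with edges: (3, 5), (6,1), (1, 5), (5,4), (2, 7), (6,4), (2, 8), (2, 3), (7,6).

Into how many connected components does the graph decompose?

From 0: component {0}.
From 1: component {1, 2, 3, 4, 5, 6, 7, 8}.
That's 2 components.

2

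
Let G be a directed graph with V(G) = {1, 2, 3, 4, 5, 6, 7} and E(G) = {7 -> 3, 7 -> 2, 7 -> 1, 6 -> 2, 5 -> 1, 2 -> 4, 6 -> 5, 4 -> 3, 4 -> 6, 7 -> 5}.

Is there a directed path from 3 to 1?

No

3 has no outgoing edges, so nothing is reachable from it.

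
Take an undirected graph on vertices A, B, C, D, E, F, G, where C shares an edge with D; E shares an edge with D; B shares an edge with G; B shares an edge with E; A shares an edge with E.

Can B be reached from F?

No

F has no edges, so nothing is reachable from it.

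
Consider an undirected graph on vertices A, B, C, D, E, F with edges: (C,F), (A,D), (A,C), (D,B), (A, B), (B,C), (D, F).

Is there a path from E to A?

E has no edges, so nothing is reachable from it.

No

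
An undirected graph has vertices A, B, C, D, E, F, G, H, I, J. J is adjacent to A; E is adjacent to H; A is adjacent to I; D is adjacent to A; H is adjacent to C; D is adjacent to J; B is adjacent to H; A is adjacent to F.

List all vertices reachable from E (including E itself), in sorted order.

B, C, E, H

Start at E.
Its neighbours: H.
Then their neighbours: B, C.
Nothing further is reachable.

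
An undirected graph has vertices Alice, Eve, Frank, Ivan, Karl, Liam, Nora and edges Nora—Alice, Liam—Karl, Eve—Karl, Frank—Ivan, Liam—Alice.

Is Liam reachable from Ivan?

Explore from Ivan.
Distance 1: reach Frank.
The search is exhausted without reaching Liam; it lies in a different component.

No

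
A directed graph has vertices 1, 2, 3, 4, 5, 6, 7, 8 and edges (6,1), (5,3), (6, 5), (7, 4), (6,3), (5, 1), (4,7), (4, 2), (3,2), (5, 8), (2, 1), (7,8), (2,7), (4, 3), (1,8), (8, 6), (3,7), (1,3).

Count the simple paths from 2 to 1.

3

2→1
2→7→8→6→1
2→7→8→6→5→1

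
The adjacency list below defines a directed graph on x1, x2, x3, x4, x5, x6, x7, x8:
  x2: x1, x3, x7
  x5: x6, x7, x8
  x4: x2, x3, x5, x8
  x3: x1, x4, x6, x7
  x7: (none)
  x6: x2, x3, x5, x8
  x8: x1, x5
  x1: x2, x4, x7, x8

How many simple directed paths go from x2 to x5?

x2→x1→x4→x3→x6→x5
x2→x1→x4→x3→x6→x8→x5
x2→x1→x4→x5
x2→x1→x4→x8→x5
x2→x1→x8→x5
x2→x3→x1→x4→x5
x2→x3→x1→x4→x8→x5
x2→x3→x1→x8→x5
x2→x3→x4→x5
x2→x3→x4→x8→x5
x2→x3→x6→x5
x2→x3→x6→x8→x1→x4→x5
x2→x3→x6→x8→x5

13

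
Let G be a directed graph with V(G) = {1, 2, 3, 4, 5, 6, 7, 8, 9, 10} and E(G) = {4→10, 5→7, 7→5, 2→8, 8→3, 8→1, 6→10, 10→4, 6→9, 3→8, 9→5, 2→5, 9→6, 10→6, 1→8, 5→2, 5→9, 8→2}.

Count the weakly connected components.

From 1: component {1, 2, 3, 4, 5, 6, 7, 8, 9, 10}.
That's 1 component.

1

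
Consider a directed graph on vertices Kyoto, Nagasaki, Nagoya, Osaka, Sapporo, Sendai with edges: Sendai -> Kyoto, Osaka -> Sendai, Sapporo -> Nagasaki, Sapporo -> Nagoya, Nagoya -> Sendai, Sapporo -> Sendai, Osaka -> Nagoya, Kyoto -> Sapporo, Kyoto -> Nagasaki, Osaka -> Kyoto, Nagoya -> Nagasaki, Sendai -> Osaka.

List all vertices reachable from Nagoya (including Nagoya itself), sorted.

Start at Nagoya.
Its neighbours: Nagasaki, Sendai.
Then their neighbours: Kyoto, Osaka.
Then next layer: Sapporo.
Every vertex is now reached.

Kyoto, Nagasaki, Nagoya, Osaka, Sapporo, Sendai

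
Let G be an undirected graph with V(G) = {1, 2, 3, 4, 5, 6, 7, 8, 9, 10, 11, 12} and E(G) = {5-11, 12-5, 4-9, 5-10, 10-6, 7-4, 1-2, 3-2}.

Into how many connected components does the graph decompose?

From 1: component {1, 2, 3}.
From 4: component {4, 7, 9}.
From 5: component {5, 6, 10, 11, 12}.
From 8: component {8}.
That's 4 components.

4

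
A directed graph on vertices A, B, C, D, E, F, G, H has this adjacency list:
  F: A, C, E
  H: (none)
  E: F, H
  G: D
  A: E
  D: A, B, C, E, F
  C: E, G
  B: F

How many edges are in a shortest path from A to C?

Distance 0: A.
Distance 1: E.
Distance 2: F, H.
Distance 3: C — contains C.

3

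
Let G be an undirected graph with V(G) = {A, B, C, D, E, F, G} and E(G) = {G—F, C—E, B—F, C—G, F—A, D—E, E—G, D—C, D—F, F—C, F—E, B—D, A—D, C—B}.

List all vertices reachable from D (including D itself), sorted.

Start at D.
Its neighbours: A, B, C, E, F.
Then their neighbours: G.
Every vertex is now reached.

A, B, C, D, E, F, G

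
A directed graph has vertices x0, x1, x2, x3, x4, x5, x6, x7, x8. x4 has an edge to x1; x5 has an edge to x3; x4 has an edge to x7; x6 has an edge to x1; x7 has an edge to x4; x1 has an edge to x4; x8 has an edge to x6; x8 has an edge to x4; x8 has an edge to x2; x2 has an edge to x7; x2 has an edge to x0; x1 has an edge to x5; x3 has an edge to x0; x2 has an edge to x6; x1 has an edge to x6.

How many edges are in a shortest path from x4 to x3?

3

Distance 0: x4.
Distance 1: x1, x7.
Distance 2: x5, x6.
Distance 3: x3 — contains x3.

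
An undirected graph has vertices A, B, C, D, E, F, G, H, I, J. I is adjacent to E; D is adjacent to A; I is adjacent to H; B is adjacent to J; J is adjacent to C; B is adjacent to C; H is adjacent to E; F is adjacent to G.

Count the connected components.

From A: component {A, D}.
From B: component {B, C, J}.
From E: component {E, H, I}.
From F: component {F, G}.
That's 4 components.

4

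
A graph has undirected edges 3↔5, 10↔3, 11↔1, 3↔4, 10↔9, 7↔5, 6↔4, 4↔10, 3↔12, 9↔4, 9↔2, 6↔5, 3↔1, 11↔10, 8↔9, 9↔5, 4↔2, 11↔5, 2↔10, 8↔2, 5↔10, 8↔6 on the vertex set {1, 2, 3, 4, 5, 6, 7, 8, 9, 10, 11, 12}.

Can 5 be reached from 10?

Explore from 10.
Distance 1: reach 2, 3, 4, 5, 9, 11.
Found 5.

Yes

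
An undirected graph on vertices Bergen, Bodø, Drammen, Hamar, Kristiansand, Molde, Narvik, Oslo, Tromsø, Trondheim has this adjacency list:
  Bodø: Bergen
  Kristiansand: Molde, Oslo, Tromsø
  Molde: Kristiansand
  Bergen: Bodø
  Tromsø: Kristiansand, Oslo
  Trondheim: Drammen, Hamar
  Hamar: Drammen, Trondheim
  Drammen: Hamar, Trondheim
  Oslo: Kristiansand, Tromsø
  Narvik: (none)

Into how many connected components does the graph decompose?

From Bergen: component {Bergen, Bodø}.
From Drammen: component {Drammen, Hamar, Trondheim}.
From Kristiansand: component {Kristiansand, Molde, Oslo, Tromsø}.
From Narvik: component {Narvik}.
That's 4 components.

4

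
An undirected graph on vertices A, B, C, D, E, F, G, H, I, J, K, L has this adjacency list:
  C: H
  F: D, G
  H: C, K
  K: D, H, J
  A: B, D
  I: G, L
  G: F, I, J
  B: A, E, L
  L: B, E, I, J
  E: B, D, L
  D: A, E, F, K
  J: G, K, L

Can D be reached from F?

Yes

Explore from F.
Distance 1: reach D, G.
Found D.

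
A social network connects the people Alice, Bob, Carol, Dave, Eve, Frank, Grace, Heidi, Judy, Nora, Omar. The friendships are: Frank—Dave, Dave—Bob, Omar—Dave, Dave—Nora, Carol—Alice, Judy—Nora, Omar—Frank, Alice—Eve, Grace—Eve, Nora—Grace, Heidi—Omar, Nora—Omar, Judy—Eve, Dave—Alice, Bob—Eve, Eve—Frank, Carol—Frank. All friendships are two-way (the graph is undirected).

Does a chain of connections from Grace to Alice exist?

Explore from Grace.
Distance 1: reach Eve, Nora.
Distance 2: reach Alice, Bob, Dave, Frank, Judy, Omar.
Found Alice.

Yes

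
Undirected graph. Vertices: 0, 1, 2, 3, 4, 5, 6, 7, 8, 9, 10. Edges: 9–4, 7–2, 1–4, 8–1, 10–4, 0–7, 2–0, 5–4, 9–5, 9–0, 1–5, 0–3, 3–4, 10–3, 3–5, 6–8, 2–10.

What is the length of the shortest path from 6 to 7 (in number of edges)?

6

Distance 0: 6.
Distance 1: 8.
Distance 2: 1.
Distance 3: 4, 5.
Distance 4: 3, 9, 10.
Distance 5: 0, 2.
Distance 6: 7 — contains 7.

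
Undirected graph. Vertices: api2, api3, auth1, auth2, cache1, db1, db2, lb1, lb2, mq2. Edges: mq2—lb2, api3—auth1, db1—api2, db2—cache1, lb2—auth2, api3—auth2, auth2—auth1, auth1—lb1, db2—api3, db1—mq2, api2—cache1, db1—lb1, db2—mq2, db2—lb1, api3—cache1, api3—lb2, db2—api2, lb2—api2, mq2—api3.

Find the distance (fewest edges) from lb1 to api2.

Distance 0: lb1.
Distance 1: auth1, db1, db2.
Distance 2: api2, api3, auth2, cache1, mq2 — contains api2.

2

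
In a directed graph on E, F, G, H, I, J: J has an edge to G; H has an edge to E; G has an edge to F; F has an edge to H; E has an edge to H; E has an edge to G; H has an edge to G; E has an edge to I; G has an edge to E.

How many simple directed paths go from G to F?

1

G→F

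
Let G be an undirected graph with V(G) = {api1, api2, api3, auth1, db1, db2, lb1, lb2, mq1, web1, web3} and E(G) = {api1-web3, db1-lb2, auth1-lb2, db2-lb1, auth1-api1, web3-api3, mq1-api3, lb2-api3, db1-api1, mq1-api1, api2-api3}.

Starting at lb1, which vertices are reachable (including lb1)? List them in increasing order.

db2, lb1

Start at lb1.
Its neighbours: db2.
Nothing further is reachable.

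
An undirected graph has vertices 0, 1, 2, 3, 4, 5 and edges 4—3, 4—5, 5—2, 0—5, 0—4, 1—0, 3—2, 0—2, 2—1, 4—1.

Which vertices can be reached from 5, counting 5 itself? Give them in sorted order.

Start at 5.
Its neighbours: 0, 2, 4.
Then their neighbours: 1, 3.
Every vertex is now reached.

0, 1, 2, 3, 4, 5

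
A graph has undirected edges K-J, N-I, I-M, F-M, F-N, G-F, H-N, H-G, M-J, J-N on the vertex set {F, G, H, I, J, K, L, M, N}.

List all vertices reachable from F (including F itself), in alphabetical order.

Start at F.
Its neighbours: G, M, N.
Then their neighbours: H, I, J.
Then next layer: K.
Nothing further is reachable.

F, G, H, I, J, K, M, N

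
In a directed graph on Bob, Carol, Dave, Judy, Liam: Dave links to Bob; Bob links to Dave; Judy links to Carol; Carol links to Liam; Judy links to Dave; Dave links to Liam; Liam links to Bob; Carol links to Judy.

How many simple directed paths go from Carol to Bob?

Carol→Judy→Dave→Bob
Carol→Judy→Dave→Liam→Bob
Carol→Liam→Bob

3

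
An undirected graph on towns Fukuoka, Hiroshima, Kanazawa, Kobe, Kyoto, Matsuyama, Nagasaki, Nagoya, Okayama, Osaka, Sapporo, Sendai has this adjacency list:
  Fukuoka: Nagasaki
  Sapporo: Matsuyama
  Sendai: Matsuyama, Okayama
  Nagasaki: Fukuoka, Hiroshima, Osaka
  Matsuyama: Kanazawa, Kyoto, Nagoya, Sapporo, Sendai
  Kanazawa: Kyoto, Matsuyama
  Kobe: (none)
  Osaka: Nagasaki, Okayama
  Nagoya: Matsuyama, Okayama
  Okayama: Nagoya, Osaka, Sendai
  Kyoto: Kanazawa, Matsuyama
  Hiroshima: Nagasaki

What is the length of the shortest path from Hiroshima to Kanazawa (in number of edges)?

6

Distance 0: Hiroshima.
Distance 1: Nagasaki.
Distance 2: Fukuoka, Osaka.
Distance 3: Okayama.
Distance 4: Nagoya, Sendai.
Distance 5: Matsuyama.
Distance 6: Kanazawa, Kyoto, Sapporo — contains Kanazawa.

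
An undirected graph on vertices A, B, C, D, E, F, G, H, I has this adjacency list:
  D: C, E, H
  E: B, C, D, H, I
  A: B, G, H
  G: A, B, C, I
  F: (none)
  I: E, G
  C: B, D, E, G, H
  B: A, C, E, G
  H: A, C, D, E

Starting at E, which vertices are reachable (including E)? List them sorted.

Start at E.
Its neighbours: B, C, D, H, I.
Then their neighbours: A, G.
Nothing further is reachable.

A, B, C, D, E, G, H, I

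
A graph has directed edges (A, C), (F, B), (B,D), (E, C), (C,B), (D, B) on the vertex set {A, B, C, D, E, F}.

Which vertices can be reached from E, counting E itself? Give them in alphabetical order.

Start at E.
Its neighbours: C.
Then their neighbours: B.
Then next layer: D.
Nothing further is reachable.

B, C, D, E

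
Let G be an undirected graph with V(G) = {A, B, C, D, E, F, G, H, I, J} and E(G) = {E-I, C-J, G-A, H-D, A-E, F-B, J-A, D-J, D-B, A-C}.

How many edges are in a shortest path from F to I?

6

Distance 0: F.
Distance 1: B.
Distance 2: D.
Distance 3: H, J.
Distance 4: A, C.
Distance 5: E, G.
Distance 6: I — contains I.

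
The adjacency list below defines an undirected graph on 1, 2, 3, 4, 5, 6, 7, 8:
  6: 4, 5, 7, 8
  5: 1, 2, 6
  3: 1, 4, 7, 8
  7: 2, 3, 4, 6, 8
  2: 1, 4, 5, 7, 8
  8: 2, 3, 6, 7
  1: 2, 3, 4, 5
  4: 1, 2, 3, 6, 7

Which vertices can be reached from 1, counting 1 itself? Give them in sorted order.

1, 2, 3, 4, 5, 6, 7, 8

Start at 1.
Its neighbours: 2, 3, 4, 5.
Then their neighbours: 6, 7, 8.
Every vertex is now reached.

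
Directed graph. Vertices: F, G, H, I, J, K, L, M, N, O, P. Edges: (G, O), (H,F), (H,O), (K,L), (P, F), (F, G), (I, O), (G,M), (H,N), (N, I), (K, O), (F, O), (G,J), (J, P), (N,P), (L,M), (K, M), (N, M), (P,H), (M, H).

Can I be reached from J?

Yes

Explore from J.
Distance 1: reach P.
Distance 2: reach F, H.
Distance 3: reach G, N, O.
Distance 4: reach I, M.
Found I.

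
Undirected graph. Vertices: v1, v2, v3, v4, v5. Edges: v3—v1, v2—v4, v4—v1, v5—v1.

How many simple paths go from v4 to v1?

1

v4–v1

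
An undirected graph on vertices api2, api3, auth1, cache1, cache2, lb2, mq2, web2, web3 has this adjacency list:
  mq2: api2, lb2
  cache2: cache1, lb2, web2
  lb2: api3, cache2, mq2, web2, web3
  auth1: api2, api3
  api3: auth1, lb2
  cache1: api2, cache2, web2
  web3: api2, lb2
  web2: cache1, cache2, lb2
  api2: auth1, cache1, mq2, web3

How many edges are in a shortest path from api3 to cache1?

Distance 0: api3.
Distance 1: auth1, lb2.
Distance 2: api2, cache2, mq2, web2, web3.
Distance 3: cache1 — contains cache1.

3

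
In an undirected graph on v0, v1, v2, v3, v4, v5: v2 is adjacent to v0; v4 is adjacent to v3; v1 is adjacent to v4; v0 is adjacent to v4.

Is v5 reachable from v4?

Explore from v4.
Distance 1: reach v0, v1, v3.
Distance 2: reach v2.
The search is exhausted without reaching v5; it lies in a different component.

No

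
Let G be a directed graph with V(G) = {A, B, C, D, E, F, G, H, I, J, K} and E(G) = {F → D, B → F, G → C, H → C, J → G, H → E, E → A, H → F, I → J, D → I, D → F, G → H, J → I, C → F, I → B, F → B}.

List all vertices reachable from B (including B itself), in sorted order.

Start at B.
Its neighbours: F.
Then their neighbours: D.
Then next layer: I.
Then next layer: J.
Then next layer: G.
Then next layer: C, H.
Then next layer: E.
Then next layer: A.
Nothing further is reachable.

A, B, C, D, E, F, G, H, I, J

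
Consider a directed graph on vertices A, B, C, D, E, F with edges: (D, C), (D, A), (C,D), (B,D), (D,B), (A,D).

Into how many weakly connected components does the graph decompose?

From A: component {A, B, C, D}.
From E: component {E}.
From F: component {F}.
That's 3 components.

3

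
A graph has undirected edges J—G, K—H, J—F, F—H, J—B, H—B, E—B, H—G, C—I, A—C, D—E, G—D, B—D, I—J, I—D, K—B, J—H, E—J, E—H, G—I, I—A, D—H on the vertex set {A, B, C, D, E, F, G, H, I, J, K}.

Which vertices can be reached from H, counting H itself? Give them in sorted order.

A, B, C, D, E, F, G, H, I, J, K

Start at H.
Its neighbours: B, D, E, F, G, J, K.
Then their neighbours: I.
Then next layer: A, C.
Every vertex is now reached.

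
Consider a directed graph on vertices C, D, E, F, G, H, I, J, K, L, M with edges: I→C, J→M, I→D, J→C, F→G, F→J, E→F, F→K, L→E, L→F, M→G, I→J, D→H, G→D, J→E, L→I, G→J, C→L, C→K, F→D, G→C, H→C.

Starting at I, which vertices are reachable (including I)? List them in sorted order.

Start at I.
Its neighbours: C, D, J.
Then their neighbours: E, H, K, L, M.
Then next layer: F, G.
Every vertex is now reached.

C, D, E, F, G, H, I, J, K, L, M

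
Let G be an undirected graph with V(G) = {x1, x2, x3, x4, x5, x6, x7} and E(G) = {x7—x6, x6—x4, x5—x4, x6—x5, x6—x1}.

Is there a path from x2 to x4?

No

x2 has no edges, so nothing is reachable from it.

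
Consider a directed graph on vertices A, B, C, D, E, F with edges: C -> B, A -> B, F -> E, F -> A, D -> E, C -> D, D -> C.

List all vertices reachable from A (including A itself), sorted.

A, B

Start at A.
Its neighbours: B.
Nothing further is reachable.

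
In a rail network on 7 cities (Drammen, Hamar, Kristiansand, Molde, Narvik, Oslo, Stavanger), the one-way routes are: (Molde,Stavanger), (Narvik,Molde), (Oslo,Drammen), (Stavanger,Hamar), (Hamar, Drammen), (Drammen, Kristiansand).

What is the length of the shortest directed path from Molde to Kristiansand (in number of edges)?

Distance 0: Molde.
Distance 1: Stavanger.
Distance 2: Hamar.
Distance 3: Drammen.
Distance 4: Kristiansand — contains Kristiansand.

4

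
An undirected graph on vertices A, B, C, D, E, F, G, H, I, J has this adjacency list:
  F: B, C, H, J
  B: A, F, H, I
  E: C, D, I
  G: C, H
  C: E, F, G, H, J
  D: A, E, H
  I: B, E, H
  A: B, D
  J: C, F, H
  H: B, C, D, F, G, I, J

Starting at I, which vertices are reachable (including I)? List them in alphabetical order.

Start at I.
Its neighbours: B, E, H.
Then their neighbours: A, C, D, F, G, J.
Every vertex is now reached.

A, B, C, D, E, F, G, H, I, J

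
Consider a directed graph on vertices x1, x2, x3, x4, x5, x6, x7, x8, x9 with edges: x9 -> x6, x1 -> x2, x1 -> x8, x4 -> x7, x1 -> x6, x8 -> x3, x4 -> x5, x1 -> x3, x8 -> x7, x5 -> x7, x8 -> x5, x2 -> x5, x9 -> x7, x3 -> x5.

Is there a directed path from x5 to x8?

No

Explore from x5.
Distance 1: reach x7.
The search from x5 is exhausted; no directed path reaches x8.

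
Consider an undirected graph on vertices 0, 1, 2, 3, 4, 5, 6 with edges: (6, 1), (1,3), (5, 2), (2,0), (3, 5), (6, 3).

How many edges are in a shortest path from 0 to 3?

3

Distance 0: 0.
Distance 1: 2.
Distance 2: 5.
Distance 3: 3 — contains 3.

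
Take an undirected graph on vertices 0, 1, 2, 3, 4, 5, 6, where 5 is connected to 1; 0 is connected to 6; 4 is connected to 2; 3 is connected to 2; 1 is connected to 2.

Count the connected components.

From 0: component {0, 6}.
From 1: component {1, 2, 3, 4, 5}.
That's 2 components.

2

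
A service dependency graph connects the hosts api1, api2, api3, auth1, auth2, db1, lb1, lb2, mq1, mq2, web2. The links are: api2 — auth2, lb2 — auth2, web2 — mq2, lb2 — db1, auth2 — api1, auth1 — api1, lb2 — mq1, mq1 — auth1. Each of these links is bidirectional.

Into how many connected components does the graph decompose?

4

From api1: component {api1, api2, auth1, auth2, db1, lb2, mq1}.
From api3: component {api3}.
From lb1: component {lb1}.
From mq2: component {mq2, web2}.
That's 4 components.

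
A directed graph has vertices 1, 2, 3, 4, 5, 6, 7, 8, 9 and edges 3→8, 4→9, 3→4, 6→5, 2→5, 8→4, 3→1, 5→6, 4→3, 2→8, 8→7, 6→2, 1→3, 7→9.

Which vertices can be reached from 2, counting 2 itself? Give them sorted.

Start at 2.
Its neighbours: 5, 8.
Then their neighbours: 4, 6, 7.
Then next layer: 3, 9.
Then next layer: 1.
Every vertex is now reached.

1, 2, 3, 4, 5, 6, 7, 8, 9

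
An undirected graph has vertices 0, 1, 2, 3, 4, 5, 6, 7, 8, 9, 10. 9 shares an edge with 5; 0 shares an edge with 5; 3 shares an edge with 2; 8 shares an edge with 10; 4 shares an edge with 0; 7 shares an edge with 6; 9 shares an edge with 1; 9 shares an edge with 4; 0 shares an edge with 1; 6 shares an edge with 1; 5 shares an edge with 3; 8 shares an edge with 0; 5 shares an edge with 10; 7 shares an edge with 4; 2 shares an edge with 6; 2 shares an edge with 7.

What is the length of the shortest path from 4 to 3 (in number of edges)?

3

Distance 0: 4.
Distance 1: 0, 7, 9.
Distance 2: 1, 2, 5, 6, 8.
Distance 3: 3, 10 — contains 3.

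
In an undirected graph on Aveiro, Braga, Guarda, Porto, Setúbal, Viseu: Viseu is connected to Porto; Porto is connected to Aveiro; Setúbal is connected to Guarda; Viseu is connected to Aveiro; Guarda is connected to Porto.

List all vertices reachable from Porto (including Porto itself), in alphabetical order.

Start at Porto.
Its neighbours: Aveiro, Guarda, Viseu.
Then their neighbours: Setúbal.
Nothing further is reachable.

Aveiro, Guarda, Porto, Setúbal, Viseu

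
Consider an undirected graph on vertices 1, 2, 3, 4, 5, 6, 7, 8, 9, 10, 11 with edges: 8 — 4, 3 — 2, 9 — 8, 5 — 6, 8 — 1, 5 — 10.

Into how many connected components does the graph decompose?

5

From 1: component {1, 4, 8, 9}.
From 2: component {2, 3}.
From 5: component {5, 6, 10}.
From 7: component {7}.
From 11: component {11}.
That's 5 components.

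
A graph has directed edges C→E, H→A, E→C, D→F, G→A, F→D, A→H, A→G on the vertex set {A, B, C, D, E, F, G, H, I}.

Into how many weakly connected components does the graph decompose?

5

From A: component {A, G, H}.
From B: component {B}.
From C: component {C, E}.
From D: component {D, F}.
From I: component {I}.
That's 5 components.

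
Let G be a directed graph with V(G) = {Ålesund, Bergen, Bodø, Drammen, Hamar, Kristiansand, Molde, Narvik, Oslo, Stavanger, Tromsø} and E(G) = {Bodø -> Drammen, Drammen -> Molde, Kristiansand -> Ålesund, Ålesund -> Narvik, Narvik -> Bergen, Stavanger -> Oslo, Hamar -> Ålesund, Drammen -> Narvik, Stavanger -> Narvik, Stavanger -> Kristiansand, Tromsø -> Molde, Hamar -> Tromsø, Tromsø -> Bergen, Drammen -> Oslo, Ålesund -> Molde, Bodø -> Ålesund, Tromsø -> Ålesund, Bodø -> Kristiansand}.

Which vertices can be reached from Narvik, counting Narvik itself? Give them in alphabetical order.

Start at Narvik.
Its neighbours: Bergen.
Nothing further is reachable.

Bergen, Narvik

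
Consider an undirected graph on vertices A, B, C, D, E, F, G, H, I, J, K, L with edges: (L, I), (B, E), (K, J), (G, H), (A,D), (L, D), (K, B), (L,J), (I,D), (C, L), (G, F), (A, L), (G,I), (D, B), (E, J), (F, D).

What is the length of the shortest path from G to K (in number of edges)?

4

Distance 0: G.
Distance 1: F, H, I.
Distance 2: D, L.
Distance 3: A, B, C, J.
Distance 4: E, K — contains K.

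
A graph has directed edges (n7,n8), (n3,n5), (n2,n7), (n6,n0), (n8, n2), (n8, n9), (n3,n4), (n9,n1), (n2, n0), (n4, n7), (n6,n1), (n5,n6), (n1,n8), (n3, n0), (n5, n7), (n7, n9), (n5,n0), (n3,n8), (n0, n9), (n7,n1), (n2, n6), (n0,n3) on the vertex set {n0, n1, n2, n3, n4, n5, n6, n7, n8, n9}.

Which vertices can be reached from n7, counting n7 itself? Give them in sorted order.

n0, n1, n2, n3, n4, n5, n6, n7, n8, n9

Start at n7.
Its neighbours: n1, n8, n9.
Then their neighbours: n2.
Then next layer: n0, n6.
Then next layer: n3.
Then next layer: n4, n5.
Every vertex is now reached.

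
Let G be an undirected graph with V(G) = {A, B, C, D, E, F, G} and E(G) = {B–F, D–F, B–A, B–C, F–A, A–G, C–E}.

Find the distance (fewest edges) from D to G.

3

Distance 0: D.
Distance 1: F.
Distance 2: A, B.
Distance 3: C, G — contains G.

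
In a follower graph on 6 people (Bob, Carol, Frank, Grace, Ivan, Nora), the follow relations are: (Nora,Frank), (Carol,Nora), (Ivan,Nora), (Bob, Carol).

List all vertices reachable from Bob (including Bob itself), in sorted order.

Start at Bob.
Its neighbours: Carol.
Then their neighbours: Nora.
Then next layer: Frank.
Nothing further is reachable.

Bob, Carol, Frank, Nora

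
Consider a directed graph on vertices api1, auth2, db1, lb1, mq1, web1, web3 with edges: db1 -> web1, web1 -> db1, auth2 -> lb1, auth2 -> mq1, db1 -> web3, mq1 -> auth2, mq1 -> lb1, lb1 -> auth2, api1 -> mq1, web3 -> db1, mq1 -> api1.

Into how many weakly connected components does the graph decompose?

From api1: component {api1, auth2, lb1, mq1}.
From db1: component {db1, web1, web3}.
That's 2 components.

2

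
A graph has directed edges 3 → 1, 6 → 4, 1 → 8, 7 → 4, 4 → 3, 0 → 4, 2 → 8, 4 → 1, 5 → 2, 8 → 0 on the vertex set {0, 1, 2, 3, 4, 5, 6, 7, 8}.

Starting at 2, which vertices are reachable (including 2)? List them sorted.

0, 1, 2, 3, 4, 8

Start at 2.
Its neighbours: 8.
Then their neighbours: 0.
Then next layer: 4.
Then next layer: 1, 3.
Nothing further is reachable.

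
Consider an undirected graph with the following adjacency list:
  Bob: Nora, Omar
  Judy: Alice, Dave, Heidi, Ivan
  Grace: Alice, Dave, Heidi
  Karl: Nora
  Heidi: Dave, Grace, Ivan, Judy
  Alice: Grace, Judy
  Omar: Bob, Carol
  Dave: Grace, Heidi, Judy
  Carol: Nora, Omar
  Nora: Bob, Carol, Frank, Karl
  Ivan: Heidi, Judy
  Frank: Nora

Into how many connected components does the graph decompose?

From Alice: component {Alice, Dave, Grace, Heidi, Ivan, Judy}.
From Bob: component {Bob, Carol, Frank, Karl, Nora, Omar}.
That's 2 components.

2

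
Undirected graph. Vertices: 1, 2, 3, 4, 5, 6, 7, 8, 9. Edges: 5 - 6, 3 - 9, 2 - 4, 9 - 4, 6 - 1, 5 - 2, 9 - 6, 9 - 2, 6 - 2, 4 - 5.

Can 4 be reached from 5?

Yes

Explore from 5.
Distance 1: reach 2, 4, 6.
Found 4.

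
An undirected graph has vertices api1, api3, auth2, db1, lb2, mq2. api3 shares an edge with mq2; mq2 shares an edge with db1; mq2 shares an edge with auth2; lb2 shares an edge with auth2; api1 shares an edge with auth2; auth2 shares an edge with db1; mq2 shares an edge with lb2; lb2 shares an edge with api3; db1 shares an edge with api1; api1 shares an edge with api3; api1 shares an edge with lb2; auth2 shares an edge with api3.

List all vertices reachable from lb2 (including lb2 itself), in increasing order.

api1, api3, auth2, db1, lb2, mq2

Start at lb2.
Its neighbours: api1, api3, auth2, mq2.
Then their neighbours: db1.
Every vertex is now reached.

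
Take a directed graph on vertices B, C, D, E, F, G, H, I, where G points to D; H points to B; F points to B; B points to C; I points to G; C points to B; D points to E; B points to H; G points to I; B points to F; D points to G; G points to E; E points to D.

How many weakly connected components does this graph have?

2

From B: component {B, C, F, H}.
From D: component {D, E, G, I}.
That's 2 components.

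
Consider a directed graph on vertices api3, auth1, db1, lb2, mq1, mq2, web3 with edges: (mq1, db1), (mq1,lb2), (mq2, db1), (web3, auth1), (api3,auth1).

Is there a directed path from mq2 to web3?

No

Explore from mq2.
Distance 1: reach db1.
The search from mq2 is exhausted; no directed path reaches web3.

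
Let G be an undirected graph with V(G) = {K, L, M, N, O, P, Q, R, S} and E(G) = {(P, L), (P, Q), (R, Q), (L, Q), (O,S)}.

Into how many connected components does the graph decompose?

5

From K: component {K}.
From L: component {L, P, Q, R}.
From M: component {M}.
From N: component {N}.
From O: component {O, S}.
That's 5 components.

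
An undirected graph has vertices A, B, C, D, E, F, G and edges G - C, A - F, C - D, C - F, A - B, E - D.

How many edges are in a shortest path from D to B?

Distance 0: D.
Distance 1: C, E.
Distance 2: F, G.
Distance 3: A.
Distance 4: B — contains B.

4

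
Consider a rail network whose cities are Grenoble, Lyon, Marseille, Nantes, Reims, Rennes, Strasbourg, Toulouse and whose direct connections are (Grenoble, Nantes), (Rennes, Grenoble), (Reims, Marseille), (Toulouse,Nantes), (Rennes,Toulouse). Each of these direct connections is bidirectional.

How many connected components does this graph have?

From Grenoble: component {Grenoble, Nantes, Rennes, Toulouse}.
From Lyon: component {Lyon}.
From Marseille: component {Marseille, Reims}.
From Strasbourg: component {Strasbourg}.
That's 4 components.

4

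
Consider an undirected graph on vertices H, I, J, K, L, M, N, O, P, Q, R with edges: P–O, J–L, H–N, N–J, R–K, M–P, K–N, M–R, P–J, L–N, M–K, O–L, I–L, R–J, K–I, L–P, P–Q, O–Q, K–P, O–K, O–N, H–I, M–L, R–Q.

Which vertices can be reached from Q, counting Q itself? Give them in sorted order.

H, I, J, K, L, M, N, O, P, Q, R

Start at Q.
Its neighbours: O, P, R.
Then their neighbours: J, K, L, M, N.
Then next layer: H, I.
Every vertex is now reached.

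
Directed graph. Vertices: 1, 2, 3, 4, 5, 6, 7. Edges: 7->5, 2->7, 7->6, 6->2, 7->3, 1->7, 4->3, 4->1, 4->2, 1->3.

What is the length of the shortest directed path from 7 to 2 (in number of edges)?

Distance 0: 7.
Distance 1: 3, 5, 6.
Distance 2: 2 — contains 2.

2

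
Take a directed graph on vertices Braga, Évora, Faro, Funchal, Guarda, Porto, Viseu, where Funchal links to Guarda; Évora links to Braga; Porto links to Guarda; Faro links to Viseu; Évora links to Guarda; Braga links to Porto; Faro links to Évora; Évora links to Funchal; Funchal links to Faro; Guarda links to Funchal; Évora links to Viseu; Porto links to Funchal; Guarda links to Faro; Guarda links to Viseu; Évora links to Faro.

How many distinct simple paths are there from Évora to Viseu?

Évora→Braga→Porto→Funchal→Faro→Viseu
Évora→Braga→Porto→Funchal→Guarda→Faro→Viseu
Évora→Braga→Porto→Funchal→Guarda→Viseu
Évora→Braga→Porto→Guarda→Faro→Viseu
Évora→Braga→Porto→Guarda→Funchal→Faro→Viseu
Évora→Braga→Porto→Guarda→Viseu
Évora→Faro→Viseu
Évora→Funchal→Faro→Viseu
Évora→Funchal→Guarda→Faro→Viseu
Évora→Funchal→Guarda→Viseu
Évora→Guarda→Faro→Viseu
Évora→Guarda→Funchal→Faro→Viseu
Évora→Guarda→Viseu
Évora→Viseu

14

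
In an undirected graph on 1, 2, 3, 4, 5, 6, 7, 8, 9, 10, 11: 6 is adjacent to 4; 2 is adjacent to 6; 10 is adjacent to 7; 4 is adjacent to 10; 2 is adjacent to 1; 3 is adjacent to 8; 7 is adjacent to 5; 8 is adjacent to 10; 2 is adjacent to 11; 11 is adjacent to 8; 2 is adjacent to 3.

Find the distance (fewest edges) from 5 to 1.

Distance 0: 5.
Distance 1: 7.
Distance 2: 10.
Distance 3: 4, 8.
Distance 4: 3, 6, 11.
Distance 5: 2.
Distance 6: 1 — contains 1.

6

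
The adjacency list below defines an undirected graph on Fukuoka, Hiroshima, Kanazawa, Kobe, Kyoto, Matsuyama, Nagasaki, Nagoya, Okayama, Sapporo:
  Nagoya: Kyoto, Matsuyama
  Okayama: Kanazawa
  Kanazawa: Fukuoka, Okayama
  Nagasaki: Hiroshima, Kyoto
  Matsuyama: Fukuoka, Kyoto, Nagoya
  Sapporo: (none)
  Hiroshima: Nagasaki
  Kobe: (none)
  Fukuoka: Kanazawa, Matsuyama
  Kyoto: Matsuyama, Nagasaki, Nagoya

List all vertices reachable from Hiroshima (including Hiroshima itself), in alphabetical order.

Start at Hiroshima.
Its neighbours: Nagasaki.
Then their neighbours: Kyoto.
Then next layer: Matsuyama, Nagoya.
Then next layer: Fukuoka.
Then next layer: Kanazawa.
Then next layer: Okayama.
Nothing further is reachable.

Fukuoka, Hiroshima, Kanazawa, Kyoto, Matsuyama, Nagasaki, Nagoya, Okayama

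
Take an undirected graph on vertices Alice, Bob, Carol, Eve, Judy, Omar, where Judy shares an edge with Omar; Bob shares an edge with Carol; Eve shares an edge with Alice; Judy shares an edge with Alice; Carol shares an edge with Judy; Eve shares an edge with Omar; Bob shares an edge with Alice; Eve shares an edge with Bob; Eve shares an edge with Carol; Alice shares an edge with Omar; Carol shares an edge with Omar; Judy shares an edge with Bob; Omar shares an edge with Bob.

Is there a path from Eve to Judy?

Yes

Explore from Eve.
Distance 1: reach Alice, Bob, Carol, Omar.
Distance 2: reach Judy.
Found Judy.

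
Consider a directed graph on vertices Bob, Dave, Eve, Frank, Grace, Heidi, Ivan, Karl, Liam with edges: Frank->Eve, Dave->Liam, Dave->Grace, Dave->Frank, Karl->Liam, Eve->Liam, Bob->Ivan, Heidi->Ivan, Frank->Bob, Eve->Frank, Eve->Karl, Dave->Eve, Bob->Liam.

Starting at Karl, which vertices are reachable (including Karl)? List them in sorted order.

Start at Karl.
Its neighbours: Liam.
Nothing further is reachable.

Karl, Liam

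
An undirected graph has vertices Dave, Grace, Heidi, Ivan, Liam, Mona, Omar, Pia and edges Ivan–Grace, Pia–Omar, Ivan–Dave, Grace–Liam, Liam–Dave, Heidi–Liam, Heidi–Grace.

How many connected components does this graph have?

From Dave: component {Dave, Grace, Heidi, Ivan, Liam}.
From Mona: component {Mona}.
From Omar: component {Omar, Pia}.
That's 3 components.

3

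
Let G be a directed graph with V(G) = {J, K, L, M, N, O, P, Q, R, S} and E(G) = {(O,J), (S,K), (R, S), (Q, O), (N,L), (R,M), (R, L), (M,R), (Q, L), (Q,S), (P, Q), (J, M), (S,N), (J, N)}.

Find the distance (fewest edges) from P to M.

4

Distance 0: P.
Distance 1: Q.
Distance 2: L, O, S.
Distance 3: J, K, N.
Distance 4: M — contains M.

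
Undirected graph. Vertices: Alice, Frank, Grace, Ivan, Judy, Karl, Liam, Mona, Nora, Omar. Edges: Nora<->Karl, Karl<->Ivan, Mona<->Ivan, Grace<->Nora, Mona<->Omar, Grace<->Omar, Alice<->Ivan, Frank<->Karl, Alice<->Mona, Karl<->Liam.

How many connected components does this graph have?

From Alice: component {Alice, Frank, Grace, Ivan, Karl, Liam, Mona, Nora, Omar}.
From Judy: component {Judy}.
That's 2 components.

2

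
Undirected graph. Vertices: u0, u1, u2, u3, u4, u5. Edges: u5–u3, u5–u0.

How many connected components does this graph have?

4

From u0: component {u0, u3, u5}.
From u1: component {u1}.
From u2: component {u2}.
From u4: component {u4}.
That's 4 components.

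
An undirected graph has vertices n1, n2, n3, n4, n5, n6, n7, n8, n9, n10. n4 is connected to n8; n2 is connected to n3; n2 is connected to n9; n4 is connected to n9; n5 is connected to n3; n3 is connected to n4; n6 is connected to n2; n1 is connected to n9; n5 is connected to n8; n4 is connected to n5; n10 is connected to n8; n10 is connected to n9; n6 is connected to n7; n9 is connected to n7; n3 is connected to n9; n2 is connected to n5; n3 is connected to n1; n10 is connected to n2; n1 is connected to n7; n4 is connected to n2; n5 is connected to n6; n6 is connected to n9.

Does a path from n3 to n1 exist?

Yes

Explore from n3.
Distance 1: reach n1, n2, n4, n5, n9.
Found n1.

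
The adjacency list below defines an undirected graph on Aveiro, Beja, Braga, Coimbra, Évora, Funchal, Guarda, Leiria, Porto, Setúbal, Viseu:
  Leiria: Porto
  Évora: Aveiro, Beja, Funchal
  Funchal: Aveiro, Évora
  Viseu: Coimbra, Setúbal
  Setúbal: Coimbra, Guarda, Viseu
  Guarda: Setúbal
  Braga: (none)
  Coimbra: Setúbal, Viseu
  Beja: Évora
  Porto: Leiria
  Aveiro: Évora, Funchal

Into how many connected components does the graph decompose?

4

From Aveiro: component {Aveiro, Beja, Évora, Funchal}.
From Braga: component {Braga}.
From Coimbra: component {Coimbra, Guarda, Setúbal, Viseu}.
From Leiria: component {Leiria, Porto}.
That's 4 components.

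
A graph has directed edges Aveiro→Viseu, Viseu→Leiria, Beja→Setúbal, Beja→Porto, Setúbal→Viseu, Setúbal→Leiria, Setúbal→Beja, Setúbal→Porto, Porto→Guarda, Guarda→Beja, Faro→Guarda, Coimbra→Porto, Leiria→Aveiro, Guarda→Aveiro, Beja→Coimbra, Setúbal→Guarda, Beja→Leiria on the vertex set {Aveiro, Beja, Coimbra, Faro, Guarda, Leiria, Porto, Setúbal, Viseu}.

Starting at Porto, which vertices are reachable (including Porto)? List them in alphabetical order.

Start at Porto.
Its neighbours: Guarda.
Then their neighbours: Aveiro, Beja.
Then next layer: Coimbra, Leiria, Setúbal, Viseu.
Nothing further is reachable.

Aveiro, Beja, Coimbra, Guarda, Leiria, Porto, Setúbal, Viseu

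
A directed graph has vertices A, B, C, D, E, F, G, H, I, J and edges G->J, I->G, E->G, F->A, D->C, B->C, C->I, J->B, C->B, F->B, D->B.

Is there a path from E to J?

Explore from E.
Distance 1: reach G.
Distance 2: reach J.
Found J.

Yes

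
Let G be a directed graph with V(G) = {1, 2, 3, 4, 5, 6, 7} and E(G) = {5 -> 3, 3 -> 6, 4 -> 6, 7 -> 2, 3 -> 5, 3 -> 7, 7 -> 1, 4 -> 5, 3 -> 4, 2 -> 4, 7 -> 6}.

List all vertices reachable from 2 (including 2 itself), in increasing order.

1, 2, 3, 4, 5, 6, 7

Start at 2.
Its neighbours: 4.
Then their neighbours: 5, 6.
Then next layer: 3.
Then next layer: 7.
Then next layer: 1.
Every vertex is now reached.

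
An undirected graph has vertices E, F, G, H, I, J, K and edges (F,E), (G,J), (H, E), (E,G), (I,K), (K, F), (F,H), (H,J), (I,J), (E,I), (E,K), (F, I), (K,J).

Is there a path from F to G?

Explore from F.
Distance 1: reach E, H, I, K.
Distance 2: reach G, J.
Found G.

Yes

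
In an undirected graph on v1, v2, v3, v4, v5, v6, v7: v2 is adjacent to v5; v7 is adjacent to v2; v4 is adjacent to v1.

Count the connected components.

4

From v1: component {v1, v4}.
From v2: component {v2, v5, v7}.
From v3: component {v3}.
From v6: component {v6}.
That's 4 components.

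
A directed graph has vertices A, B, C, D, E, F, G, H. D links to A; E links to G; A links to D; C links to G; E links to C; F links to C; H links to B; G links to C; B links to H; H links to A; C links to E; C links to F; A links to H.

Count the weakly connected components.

From A: component {A, B, D, H}.
From C: component {C, E, F, G}.
That's 2 components.

2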